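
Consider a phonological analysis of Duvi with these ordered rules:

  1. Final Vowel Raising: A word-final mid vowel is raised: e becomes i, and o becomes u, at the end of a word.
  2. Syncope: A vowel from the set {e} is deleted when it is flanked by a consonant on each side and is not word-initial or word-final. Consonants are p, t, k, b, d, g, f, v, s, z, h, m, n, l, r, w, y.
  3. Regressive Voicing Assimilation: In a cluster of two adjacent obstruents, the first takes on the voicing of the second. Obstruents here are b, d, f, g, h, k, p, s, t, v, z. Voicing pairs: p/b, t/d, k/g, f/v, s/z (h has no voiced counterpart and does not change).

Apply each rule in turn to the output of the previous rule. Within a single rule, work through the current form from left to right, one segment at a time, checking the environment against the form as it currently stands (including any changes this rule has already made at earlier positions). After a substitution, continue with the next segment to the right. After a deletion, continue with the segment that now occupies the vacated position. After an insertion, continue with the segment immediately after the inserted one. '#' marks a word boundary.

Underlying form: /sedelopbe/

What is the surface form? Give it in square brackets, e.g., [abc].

1 Final Vowel Raising: [sedelopbe] → [sedelopbi]
2 Syncope: [sedelopbi] → [sdlopbi]
3 Regressive Voicing Assimilation: [sdlopbi] → [zdlobbi]

[zdlobbi]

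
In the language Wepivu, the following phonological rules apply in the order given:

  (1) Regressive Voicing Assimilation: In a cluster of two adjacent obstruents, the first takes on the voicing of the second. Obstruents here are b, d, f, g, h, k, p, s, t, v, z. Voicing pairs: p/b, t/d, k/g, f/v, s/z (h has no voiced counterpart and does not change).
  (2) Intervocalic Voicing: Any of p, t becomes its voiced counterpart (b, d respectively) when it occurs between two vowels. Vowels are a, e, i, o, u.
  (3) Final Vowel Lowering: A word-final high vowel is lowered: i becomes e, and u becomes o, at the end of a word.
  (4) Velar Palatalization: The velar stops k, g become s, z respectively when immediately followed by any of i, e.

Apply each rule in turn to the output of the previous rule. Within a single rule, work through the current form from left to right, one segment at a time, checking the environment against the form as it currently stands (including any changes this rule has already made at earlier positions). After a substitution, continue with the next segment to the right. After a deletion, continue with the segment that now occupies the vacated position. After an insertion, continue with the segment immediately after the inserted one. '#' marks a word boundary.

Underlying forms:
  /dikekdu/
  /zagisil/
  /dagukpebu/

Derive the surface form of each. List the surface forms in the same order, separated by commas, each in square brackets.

/dikekdu/:
  (1) Regressive Voicing Assimilation: [dikekdu] → [dikegdu]
  (2) Intervocalic Voicing: no change — [dikegdu]
  (3) Final Vowel Lowering: [dikegdu] → [dikegdo]
  (4) Velar Palatalization: [dikegdo] → [disegdo]
/zagisil/:
  (1) Regressive Voicing Assimilation: no change — [zagisil]
  (2) Intervocalic Voicing: no change — [zagisil]
  (3) Final Vowel Lowering: no change — [zagisil]
  (4) Velar Palatalization: [zagisil] → [zazisil]
/dagukpebu/:
  (1) Regressive Voicing Assimilation: no change — [dagukpebu]
  (2) Intervocalic Voicing: no change — [dagukpebu]
  (3) Final Vowel Lowering: [dagukpebu] → [dagukpebo]
  (4) Velar Palatalization: no change — [dagukpebo]

[disegdo], [zazisil], [dagukpebo]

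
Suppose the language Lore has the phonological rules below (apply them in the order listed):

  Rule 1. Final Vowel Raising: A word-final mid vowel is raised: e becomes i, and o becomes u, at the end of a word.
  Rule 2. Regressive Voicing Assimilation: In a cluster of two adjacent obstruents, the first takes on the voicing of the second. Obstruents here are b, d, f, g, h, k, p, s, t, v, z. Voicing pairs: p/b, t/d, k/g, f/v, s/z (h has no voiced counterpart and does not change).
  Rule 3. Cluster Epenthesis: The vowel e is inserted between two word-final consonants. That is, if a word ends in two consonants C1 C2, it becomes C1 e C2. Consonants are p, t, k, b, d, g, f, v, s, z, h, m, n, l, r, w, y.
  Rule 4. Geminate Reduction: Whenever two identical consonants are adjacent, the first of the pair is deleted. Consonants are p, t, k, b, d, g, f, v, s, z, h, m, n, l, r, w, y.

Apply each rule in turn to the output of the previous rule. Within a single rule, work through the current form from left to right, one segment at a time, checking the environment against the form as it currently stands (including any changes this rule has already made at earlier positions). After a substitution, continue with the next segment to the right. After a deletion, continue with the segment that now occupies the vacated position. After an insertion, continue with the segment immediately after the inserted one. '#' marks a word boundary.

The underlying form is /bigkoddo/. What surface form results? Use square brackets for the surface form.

Rule 1 Final Vowel Raising: [bigkoddo] → [bigkoddu]
Rule 2 Regressive Voicing Assimilation: [bigkoddu] → [bikkoddu]
Rule 3 Cluster Epenthesis: no change — [bikkoddu]
Rule 4 Geminate Reduction: [bikkoddu] → [bikodu]

[bikodu]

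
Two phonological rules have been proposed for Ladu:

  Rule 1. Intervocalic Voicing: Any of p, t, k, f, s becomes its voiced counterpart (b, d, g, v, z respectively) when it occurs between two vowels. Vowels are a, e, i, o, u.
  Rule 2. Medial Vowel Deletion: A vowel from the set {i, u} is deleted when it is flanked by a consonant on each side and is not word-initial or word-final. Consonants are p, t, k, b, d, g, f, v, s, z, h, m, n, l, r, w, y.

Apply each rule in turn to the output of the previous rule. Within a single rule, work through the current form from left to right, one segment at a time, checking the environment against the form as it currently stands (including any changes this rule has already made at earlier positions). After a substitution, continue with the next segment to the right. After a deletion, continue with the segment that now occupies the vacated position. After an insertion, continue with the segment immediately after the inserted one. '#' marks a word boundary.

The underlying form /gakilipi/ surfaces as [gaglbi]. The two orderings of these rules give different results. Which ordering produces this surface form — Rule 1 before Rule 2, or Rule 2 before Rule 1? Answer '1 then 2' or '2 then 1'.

Order 1 then 2:
  1 Intervocalic Voicing: [gakilipi] → [gagilibi]
  2 Medial Vowel Deletion: [gagilibi] → [gaglbi]
  result: [gaglbi]
Order 2 then 1:
  2 Medial Vowel Deletion: [gakilipi] → [gaklpi]
  1 Intervocalic Voicing: no change — [gaklpi]
  result: [gaklpi]

1 then 2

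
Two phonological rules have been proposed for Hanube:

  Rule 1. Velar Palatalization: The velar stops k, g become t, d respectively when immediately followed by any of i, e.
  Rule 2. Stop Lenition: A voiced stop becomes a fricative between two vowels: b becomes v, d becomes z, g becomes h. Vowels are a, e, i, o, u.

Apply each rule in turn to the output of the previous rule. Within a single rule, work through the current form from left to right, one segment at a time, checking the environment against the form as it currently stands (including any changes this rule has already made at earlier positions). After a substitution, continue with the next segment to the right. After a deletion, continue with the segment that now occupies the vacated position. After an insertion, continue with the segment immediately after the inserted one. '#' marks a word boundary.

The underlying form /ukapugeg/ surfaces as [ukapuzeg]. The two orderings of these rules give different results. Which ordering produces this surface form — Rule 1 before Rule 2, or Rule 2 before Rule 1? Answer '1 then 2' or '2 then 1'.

Order 1 then 2:
  1 Velar Palatalization: [ukapugeg] → [ukapudeg]
  2 Stop Lenition: [ukapudeg] → [ukapuzeg]
  result: [ukapuzeg]
Order 2 then 1:
  2 Stop Lenition: [ukapugeg] → [ukapuheg]
  1 Velar Palatalization: no change — [ukapuheg]
  result: [ukapuheg]

1 then 2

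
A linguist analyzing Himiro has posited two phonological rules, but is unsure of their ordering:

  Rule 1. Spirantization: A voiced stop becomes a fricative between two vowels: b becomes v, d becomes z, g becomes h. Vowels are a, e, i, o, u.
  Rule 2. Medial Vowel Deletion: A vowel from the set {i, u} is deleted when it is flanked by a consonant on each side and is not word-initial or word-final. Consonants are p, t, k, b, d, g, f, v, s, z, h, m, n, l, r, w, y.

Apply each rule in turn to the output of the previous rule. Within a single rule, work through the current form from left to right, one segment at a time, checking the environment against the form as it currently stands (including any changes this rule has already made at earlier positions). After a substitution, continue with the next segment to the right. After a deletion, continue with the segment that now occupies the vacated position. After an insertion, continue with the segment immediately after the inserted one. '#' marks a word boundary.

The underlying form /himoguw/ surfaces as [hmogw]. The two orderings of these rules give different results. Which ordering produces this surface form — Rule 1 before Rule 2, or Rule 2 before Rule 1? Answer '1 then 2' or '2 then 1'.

Order 1 then 2:
  1 Spirantization: [himoguw] → [himohuw]
  2 Medial Vowel Deletion: [himohuw] → [hmohw]
  result: [hmohw]
Order 2 then 1:
  2 Medial Vowel Deletion: [himoguw] → [hmogw]
  1 Spirantization: no change — [hmogw]
  result: [hmogw]

2 then 1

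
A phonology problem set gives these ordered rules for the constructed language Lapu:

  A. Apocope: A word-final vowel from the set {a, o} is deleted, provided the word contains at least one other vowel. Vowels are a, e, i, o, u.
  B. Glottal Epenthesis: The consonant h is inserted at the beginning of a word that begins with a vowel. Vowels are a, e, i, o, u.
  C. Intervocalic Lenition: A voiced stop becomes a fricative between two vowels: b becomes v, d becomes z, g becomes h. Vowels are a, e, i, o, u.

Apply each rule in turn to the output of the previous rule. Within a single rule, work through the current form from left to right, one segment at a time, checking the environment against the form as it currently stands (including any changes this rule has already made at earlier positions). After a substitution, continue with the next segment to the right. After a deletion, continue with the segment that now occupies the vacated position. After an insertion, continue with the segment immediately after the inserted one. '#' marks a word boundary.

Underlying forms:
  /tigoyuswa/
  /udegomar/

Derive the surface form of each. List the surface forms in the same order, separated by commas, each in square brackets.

[tihoyusw], [huzehomar]

/tigoyuswa/:
  A Apocope: [tigoyuswa] → [tigoyusw]
  B Glottal Epenthesis: no change — [tigoyusw]
  C Intervocalic Lenition: [tigoyusw] → [tihoyusw]
/udegomar/:
  A Apocope: no change — [udegomar]
  B Glottal Epenthesis: [udegomar] → [hudegomar]
  C Intervocalic Lenition: [hudegomar] → [huzehomar]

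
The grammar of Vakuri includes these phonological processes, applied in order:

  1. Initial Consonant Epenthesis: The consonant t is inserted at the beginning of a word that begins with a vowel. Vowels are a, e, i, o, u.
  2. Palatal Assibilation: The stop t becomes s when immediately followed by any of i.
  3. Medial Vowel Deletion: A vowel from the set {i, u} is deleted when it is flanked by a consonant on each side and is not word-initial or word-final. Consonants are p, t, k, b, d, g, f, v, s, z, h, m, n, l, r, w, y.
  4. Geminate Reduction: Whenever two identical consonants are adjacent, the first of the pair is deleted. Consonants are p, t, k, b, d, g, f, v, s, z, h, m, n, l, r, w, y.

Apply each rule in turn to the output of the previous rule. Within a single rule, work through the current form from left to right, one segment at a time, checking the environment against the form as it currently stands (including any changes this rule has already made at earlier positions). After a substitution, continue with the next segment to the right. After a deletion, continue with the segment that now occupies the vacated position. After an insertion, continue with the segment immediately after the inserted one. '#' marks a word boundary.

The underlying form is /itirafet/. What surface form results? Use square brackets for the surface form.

1 Initial Consonant Epenthesis: [itirafet] → [titirafet]
2 Palatal Assibilation: [titirafet] → [sisirafet]
3 Medial Vowel Deletion: [sisirafet] → [ssrafet]
4 Geminate Reduction: [ssrafet] → [srafet]

[srafet]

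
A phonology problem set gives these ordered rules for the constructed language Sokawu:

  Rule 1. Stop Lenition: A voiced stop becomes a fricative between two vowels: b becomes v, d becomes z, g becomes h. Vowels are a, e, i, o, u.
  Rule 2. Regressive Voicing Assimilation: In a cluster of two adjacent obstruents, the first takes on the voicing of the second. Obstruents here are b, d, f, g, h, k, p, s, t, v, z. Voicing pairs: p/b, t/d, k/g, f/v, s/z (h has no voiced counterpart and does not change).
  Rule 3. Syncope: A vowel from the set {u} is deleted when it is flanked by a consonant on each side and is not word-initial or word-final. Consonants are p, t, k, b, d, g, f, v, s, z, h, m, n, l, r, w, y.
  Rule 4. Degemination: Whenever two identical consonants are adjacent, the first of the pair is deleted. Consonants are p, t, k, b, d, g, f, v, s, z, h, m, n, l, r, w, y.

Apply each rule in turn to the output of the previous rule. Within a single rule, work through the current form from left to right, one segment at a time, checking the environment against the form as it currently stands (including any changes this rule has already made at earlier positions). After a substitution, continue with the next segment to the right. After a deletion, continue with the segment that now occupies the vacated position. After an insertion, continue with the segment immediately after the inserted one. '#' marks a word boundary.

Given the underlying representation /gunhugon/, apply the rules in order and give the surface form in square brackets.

[gnhon]

Rule 1 Stop Lenition: [gunhugon] → [gunhuhon]
Rule 2 Regressive Voicing Assimilation: no change — [gunhuhon]
Rule 3 Syncope: [gunhuhon] → [gnhhon]
Rule 4 Degemination: [gnhhon] → [gnhon]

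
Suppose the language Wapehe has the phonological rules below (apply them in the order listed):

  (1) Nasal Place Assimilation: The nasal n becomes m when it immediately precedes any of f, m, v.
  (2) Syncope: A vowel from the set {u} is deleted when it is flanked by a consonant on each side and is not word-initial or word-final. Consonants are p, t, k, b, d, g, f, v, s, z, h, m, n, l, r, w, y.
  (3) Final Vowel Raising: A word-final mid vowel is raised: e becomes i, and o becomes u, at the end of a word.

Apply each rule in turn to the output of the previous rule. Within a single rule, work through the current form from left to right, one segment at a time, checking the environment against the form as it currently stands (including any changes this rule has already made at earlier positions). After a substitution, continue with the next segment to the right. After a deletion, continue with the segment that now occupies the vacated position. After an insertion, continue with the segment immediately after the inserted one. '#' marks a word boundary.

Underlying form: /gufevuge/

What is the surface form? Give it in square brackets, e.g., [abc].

(1) Nasal Place Assimilation: no change — [gufevuge]
(2) Syncope: [gufevuge] → [gfevge]
(3) Final Vowel Raising: [gfevge] → [gfevgi]

[gfevgi]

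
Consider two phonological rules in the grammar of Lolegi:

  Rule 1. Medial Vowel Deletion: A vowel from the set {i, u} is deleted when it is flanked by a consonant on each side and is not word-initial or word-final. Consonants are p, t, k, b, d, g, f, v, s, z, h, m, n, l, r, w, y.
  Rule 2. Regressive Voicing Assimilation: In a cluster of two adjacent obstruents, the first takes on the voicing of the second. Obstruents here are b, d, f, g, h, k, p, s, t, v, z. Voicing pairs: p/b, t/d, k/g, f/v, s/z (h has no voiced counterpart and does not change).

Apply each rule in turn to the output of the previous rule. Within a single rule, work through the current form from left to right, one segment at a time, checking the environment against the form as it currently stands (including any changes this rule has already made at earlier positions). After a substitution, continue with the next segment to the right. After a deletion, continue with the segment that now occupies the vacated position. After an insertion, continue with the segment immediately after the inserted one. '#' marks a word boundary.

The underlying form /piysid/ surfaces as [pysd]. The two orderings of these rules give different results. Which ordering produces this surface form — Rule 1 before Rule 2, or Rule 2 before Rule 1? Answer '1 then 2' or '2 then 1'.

Order 1 then 2:
  1 Medial Vowel Deletion: [piysid] → [pysd]
  2 Regressive Voicing Assimilation: [pysd] → [pyzd]
  result: [pyzd]
Order 2 then 1:
  2 Regressive Voicing Assimilation: no change — [piysid]
  1 Medial Vowel Deletion: [piysid] → [pysd]
  result: [pysd]

2 then 1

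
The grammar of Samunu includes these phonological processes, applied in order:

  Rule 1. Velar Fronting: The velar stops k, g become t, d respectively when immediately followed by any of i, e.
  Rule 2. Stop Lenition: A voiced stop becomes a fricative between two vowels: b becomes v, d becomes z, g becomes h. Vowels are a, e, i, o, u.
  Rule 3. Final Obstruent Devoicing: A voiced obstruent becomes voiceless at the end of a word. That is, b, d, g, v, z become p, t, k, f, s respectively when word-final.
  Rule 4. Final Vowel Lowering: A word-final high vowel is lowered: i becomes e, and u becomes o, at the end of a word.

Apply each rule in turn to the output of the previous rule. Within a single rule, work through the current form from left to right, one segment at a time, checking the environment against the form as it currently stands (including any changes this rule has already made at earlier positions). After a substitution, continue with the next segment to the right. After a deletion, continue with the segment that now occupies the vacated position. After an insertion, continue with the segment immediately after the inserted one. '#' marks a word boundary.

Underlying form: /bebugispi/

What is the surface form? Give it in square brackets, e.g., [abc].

[bevuzispe]

Rule 1 Velar Fronting: [bebugispi] → [bebudispi]
Rule 2 Stop Lenition: [bebudispi] → [bevuzispi]
Rule 3 Final Obstruent Devoicing: no change — [bevuzispi]
Rule 4 Final Vowel Lowering: [bevuzispi] → [bevuzispe]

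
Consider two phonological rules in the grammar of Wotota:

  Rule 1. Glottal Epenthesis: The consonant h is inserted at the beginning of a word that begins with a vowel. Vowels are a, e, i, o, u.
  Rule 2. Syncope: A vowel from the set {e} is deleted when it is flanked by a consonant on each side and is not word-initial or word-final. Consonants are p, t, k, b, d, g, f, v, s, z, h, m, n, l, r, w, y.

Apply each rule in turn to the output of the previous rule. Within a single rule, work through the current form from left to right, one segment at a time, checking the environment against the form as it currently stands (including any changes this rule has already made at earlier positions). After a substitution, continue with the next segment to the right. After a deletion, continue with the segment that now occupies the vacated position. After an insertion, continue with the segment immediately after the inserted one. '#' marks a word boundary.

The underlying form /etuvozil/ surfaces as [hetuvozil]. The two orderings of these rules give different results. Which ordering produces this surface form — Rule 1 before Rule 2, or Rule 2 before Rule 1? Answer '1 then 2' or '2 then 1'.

2 then 1

Order 1 then 2:
  1 Glottal Epenthesis: [etuvozil] → [hetuvozil]
  2 Syncope: [hetuvozil] → [htuvozil]
  result: [htuvozil]
Order 2 then 1:
  2 Syncope: no change — [etuvozil]
  1 Glottal Epenthesis: [etuvozil] → [hetuvozil]
  result: [hetuvozil]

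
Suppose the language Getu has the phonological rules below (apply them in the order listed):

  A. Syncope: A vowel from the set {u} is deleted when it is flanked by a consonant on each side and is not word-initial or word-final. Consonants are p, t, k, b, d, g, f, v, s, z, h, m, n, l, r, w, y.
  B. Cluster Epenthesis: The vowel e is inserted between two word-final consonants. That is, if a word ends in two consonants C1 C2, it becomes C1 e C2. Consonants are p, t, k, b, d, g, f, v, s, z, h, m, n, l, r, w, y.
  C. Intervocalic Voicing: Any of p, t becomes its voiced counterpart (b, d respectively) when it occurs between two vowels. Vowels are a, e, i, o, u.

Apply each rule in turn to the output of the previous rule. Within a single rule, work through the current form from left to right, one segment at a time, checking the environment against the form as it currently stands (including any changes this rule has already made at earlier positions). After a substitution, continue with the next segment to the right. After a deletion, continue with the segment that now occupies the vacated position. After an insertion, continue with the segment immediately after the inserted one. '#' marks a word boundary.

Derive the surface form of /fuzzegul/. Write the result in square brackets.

A Syncope: [fuzzegul] → [fzzegl]
B Cluster Epenthesis: [fzzegl] → [fzzegel]
C Intervocalic Voicing: no change — [fzzegel]

[fzzegel]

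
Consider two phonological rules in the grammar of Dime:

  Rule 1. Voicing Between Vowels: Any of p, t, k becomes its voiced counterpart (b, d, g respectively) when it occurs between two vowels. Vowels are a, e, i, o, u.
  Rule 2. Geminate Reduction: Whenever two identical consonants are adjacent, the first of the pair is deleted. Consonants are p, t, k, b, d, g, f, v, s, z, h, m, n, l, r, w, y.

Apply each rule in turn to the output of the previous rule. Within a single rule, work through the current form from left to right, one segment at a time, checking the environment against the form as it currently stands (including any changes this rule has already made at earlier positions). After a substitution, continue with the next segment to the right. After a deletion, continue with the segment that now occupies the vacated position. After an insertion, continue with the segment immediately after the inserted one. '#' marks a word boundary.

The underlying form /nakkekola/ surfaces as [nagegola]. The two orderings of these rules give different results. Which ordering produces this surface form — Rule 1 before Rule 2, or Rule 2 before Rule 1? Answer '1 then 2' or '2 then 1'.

Order 1 then 2:
  1 Voicing Between Vowels: [nakkekola] → [nakkegola]
  2 Geminate Reduction: [nakkegola] → [nakegola]
  result: [nakegola]
Order 2 then 1:
  2 Geminate Reduction: [nakkekola] → [nakekola]
  1 Voicing Between Vowels: [nakekola] → [nagegola]
  result: [nagegola]

2 then 1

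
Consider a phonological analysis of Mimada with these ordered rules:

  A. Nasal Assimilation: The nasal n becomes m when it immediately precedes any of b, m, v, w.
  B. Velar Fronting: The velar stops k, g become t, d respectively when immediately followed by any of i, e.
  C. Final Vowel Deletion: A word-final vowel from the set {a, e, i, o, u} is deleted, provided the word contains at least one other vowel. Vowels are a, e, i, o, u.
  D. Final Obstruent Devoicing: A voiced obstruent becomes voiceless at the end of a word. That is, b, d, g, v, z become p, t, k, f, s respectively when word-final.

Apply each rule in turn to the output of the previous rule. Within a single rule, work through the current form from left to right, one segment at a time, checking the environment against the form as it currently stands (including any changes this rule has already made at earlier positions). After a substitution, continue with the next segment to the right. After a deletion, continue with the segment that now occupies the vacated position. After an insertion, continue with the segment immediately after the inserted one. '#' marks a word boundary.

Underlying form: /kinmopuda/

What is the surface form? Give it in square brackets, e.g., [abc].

A Nasal Assimilation: [kinmopuda] → [kimmopuda]
B Velar Fronting: [kimmopuda] → [timmopuda]
C Final Vowel Deletion: [timmopuda] → [timmopud]
D Final Obstruent Devoicing: [timmopud] → [timmoput]

[timmoput]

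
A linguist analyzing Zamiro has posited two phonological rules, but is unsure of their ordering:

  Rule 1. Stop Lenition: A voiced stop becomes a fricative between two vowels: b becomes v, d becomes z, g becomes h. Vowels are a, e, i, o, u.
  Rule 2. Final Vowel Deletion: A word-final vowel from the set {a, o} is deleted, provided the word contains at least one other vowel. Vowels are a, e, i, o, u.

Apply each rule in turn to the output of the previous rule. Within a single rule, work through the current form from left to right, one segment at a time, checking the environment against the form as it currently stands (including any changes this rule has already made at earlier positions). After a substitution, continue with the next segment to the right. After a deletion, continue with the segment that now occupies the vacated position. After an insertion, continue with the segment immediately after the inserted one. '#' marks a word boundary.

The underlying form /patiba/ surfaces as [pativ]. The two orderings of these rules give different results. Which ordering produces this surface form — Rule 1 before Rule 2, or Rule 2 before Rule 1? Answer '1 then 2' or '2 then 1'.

Order 1 then 2:
  1 Stop Lenition: [patiba] → [pativa]
  2 Final Vowel Deletion: [pativa] → [pativ]
  result: [pativ]
Order 2 then 1:
  2 Final Vowel Deletion: [patiba] → [patib]
  1 Stop Lenition: no change — [patib]
  result: [patib]

1 then 2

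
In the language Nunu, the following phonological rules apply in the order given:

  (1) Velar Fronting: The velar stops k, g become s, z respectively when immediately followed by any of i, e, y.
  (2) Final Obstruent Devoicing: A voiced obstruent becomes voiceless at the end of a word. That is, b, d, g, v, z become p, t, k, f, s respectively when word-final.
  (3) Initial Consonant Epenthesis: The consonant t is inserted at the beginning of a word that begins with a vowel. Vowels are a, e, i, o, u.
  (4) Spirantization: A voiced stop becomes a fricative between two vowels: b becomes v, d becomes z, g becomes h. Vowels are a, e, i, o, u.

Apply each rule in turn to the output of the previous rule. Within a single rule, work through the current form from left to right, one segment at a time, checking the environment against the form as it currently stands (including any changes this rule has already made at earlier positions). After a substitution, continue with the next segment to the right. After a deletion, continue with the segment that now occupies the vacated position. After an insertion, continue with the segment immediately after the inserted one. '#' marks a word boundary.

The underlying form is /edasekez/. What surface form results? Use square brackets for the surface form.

(1) Velar Fronting: [edasekez] → [edasesez]
(2) Final Obstruent Devoicing: [edasesez] → [edaseses]
(3) Initial Consonant Epenthesis: [edaseses] → [tedaseses]
(4) Spirantization: [tedaseses] → [tezaseses]

[tezaseses]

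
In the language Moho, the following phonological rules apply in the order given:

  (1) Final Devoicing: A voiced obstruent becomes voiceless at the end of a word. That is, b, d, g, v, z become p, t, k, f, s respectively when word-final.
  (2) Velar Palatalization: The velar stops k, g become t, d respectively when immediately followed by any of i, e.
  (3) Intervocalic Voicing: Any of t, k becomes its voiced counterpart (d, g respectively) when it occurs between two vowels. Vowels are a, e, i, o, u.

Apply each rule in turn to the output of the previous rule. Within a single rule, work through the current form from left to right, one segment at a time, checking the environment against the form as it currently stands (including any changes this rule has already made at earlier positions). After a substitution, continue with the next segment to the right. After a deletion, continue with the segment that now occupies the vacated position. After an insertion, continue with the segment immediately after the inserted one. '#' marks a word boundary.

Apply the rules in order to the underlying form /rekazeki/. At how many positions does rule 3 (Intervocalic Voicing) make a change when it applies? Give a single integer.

(1) Final Devoicing: no change — [rekazeki]
(2) Velar Palatalization: [rekazeki] → [rekazeti]
(3) Intervocalic Voicing: [rekazeti] → [regazedi]
Rule 3 changed 2 position(s).

2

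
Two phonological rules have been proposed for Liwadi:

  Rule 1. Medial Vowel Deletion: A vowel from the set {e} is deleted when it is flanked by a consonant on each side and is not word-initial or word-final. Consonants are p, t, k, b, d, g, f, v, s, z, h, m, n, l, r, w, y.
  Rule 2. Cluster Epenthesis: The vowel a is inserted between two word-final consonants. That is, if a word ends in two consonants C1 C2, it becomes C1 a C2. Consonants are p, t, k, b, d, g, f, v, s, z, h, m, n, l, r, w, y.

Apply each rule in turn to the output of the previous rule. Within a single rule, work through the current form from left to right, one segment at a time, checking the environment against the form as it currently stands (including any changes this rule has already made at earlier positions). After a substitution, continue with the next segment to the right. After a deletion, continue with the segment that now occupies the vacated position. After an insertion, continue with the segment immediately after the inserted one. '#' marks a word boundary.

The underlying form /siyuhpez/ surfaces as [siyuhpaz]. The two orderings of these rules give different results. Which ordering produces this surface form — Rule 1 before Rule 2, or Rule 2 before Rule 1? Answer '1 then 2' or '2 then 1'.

1 then 2

Order 1 then 2:
  1 Medial Vowel Deletion: [siyuhpez] → [siyuhpz]
  2 Cluster Epenthesis: [siyuhpz] → [siyuhpaz]
  result: [siyuhpaz]
Order 2 then 1:
  2 Cluster Epenthesis: no change — [siyuhpez]
  1 Medial Vowel Deletion: [siyuhpez] → [siyuhpz]
  result: [siyuhpz]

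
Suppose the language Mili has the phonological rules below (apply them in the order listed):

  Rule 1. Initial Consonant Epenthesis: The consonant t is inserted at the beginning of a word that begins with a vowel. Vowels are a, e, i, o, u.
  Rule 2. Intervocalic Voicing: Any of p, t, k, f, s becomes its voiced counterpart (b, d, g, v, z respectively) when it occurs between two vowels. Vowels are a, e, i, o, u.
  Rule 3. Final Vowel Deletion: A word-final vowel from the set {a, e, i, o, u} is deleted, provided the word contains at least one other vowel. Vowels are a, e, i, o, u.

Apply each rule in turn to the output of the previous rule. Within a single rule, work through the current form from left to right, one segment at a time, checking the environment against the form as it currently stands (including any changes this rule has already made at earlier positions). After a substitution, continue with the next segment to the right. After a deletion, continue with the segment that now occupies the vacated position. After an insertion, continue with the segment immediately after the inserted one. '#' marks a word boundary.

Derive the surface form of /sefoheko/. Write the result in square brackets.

Rule 1 Initial Consonant Epenthesis: no change — [sefoheko]
Rule 2 Intervocalic Voicing: [sefoheko] → [sevohego]
Rule 3 Final Vowel Deletion: [sevohego] → [sevoheg]

[sevoheg]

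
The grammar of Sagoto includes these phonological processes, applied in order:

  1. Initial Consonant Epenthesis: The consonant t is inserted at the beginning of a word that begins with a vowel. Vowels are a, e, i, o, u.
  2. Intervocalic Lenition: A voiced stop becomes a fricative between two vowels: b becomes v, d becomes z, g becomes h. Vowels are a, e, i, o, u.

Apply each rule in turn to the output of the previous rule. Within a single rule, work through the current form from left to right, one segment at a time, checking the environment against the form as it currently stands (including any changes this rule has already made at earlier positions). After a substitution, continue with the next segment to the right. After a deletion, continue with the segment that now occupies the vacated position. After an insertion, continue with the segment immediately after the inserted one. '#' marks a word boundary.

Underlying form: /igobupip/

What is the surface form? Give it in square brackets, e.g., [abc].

[tihovupip]

1 Initial Consonant Epenthesis: [igobupip] → [tigobupip]
2 Intervocalic Lenition: [tigobupip] → [tihovupip]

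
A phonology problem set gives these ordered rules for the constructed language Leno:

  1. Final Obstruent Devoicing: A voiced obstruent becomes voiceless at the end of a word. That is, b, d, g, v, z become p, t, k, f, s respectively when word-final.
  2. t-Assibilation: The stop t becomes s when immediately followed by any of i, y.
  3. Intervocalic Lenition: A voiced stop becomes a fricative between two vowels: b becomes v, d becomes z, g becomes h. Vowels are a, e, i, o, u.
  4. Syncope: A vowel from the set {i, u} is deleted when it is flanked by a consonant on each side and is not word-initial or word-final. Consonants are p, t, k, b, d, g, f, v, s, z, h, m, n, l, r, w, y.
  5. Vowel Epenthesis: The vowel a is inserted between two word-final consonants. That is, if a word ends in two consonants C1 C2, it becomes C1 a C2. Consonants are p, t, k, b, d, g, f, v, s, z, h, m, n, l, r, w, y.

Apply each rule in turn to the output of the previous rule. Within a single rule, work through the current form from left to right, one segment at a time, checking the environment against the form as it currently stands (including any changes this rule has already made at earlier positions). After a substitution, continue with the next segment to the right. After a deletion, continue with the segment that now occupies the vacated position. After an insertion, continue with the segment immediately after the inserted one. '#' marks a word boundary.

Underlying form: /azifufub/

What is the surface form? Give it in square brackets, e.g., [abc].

1 Final Obstruent Devoicing: [azifufub] → [azifufup]
2 t-Assibilation: no change — [azifufup]
3 Intervocalic Lenition: no change — [azifufup]
4 Syncope: [azifufup] → [azffp]
5 Vowel Epenthesis: [azffp] → [azffap]

[azffap]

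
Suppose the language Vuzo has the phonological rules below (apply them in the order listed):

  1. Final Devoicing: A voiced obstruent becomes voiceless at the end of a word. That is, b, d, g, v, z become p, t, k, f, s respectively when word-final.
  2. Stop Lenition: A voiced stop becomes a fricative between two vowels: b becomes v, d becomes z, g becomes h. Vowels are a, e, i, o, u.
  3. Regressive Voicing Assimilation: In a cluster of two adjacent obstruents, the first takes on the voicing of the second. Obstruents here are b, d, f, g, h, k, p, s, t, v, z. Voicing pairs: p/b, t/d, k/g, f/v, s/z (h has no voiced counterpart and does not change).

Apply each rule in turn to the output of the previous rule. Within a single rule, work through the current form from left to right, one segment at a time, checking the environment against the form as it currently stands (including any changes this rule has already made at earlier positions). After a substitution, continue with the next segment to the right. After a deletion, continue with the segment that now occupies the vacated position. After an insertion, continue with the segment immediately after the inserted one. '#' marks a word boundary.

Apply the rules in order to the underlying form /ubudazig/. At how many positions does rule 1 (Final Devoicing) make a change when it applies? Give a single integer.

1 Final Devoicing: [ubudazig] → [ubudazik]
2 Stop Lenition: [ubudazik] → [uvuzazik]
3 Regressive Voicing Assimilation: no change — [uvuzazik]
Rule 1 changed 1 position(s).

1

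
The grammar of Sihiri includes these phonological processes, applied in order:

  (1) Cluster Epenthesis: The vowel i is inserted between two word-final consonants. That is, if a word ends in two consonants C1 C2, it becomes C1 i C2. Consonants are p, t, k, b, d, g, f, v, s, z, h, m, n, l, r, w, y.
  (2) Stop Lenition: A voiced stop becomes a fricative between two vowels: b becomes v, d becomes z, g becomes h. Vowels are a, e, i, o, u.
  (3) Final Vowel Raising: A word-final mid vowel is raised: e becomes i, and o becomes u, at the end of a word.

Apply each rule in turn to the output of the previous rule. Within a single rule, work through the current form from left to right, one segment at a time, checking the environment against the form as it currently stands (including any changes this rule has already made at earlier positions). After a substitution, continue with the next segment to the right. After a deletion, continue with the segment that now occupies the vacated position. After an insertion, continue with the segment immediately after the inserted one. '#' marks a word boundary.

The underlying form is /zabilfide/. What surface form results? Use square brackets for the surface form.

(1) Cluster Epenthesis: no change — [zabilfide]
(2) Stop Lenition: [zabilfide] → [zavilfize]
(3) Final Vowel Raising: [zavilfize] → [zavilfizi]

[zavilfizi]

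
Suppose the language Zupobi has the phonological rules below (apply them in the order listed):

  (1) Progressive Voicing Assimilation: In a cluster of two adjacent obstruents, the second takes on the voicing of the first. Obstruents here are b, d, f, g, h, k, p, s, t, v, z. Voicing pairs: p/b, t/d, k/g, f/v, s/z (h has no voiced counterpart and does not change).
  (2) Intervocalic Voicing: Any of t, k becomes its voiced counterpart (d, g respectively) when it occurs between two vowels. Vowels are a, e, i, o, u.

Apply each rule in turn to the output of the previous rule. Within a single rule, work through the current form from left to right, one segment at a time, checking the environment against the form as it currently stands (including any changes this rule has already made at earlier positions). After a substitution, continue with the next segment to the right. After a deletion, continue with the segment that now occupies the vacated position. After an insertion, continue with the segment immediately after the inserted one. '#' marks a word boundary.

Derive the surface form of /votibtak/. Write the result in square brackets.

(1) Progressive Voicing Assimilation: [votibtak] → [votibdak]
(2) Intervocalic Voicing: [votibdak] → [vodibdak]

[vodibdak]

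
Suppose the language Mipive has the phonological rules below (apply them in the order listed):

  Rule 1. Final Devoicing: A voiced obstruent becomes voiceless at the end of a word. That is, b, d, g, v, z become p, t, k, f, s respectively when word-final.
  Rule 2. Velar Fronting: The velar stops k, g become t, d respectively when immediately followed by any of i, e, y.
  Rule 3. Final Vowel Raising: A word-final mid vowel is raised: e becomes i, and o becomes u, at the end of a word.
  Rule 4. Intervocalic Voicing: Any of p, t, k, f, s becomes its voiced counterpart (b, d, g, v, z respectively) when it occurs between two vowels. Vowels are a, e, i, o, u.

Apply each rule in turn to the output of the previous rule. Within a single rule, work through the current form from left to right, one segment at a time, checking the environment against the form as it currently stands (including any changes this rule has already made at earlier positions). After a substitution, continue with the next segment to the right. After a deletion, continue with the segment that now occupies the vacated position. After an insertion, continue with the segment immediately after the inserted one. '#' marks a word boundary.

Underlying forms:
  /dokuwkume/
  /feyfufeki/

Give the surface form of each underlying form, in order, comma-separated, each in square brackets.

[doguwkumi], [feyfuvedi]

/dokuwkume/:
  Rule 1 Final Devoicing: no change — [dokuwkume]
  Rule 2 Velar Fronting: no change — [dokuwkume]
  Rule 3 Final Vowel Raising: [dokuwkume] → [dokuwkumi]
  Rule 4 Intervocalic Voicing: [dokuwkumi] → [doguwkumi]
/feyfufeki/:
  Rule 1 Final Devoicing: no change — [feyfufeki]
  Rule 2 Velar Fronting: [feyfufeki] → [feyfufeti]
  Rule 3 Final Vowel Raising: no change — [feyfufeti]
  Rule 4 Intervocalic Voicing: [feyfufeti] → [feyfuvedi]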